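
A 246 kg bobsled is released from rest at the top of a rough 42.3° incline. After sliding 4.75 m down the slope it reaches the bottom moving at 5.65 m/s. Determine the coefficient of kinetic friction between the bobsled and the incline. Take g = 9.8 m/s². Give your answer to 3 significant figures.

Energy balance down the incline: mg L sinθ − ½mv² = μ_k (mg cosθ) L
mgL sinθ = 7706.9 J; ½mv² = 3926.5 J
W_f = 7706.9 − 3926.5 = 3780 J
μ_k = W_f/(mg cosθ · L) = 3780/(1783 × 4.75) = 0.4463

μ_k = 0.446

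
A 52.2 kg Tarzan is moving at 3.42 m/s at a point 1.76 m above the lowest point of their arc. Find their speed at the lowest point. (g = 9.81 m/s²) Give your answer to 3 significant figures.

Energy conservation between the two points: ½mv₀² + mgh = ½mv²
The mass cancels from both sides.
v² = v₀² + 2gh = (3.42)² + 2(9.81)(1.76) = 46.228
v = √46.228 = 6.799 m/s

v = 6.80 m/s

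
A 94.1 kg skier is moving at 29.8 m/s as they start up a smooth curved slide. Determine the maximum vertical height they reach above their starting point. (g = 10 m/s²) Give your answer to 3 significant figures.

Setting KE at the bottom equal to PE gained: ½mv² = mgh
h = v²/(2g) = 29.8²/(2 × 10) = 44.40 m

h = 44.4 m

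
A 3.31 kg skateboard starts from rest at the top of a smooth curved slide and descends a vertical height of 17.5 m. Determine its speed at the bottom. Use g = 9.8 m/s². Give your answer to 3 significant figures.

Mechanical energy is conserved (no friction): mgh = ½mv²
The mass cancels from both sides.
v = √(2gh) = √(2 × 9.8 × 17.5) = √343.00 = 18.52 m/s

v = 18.5 m/s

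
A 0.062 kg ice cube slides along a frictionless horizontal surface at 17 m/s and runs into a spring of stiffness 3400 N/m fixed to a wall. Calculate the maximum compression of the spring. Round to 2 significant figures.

Conservation of energy between contact and max compression: ½mv² = ½kx²
x = v√(m/k) = 17 × √(0.062/3400) = 0.07259 m

x = 0.073 m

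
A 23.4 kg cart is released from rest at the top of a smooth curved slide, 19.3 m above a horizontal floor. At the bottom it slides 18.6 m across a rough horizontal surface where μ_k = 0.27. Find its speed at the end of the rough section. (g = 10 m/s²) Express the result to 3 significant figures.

Energy bookkeeping (friction removes W_f = μ_k N d):
mgh = ½mv² + μ_k m g d
W_f = μ_k mg d = (0.27)(23.4)(10)(18.6) = 1175 J
½mv² = mgh − W_f = 4516.2 − 1175 = 3341.1 J
v = √(2 × 3341.1/23.4) = 16.90 m/s

v = 16.9 m/s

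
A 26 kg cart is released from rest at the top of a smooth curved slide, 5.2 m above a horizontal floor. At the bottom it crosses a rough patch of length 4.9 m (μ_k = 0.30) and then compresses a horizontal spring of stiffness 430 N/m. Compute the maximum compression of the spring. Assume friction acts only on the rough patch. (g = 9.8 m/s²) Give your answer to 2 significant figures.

Initial energy: E₁ = mgh = (26)(9.8)(5.2) = 1325.0 J
Friction removes W_f = μ_k mg d = (0.30)(26)(9.8)(4.9) = 374.6 J
Energy reaching the spring: E = 1325.0 − 374.6 = 950.40 J
At max compression ½kx² = E ⇒ x = √(2E/k) = √(2 × 950.40/430) = 2.102 m

x = 2.1 m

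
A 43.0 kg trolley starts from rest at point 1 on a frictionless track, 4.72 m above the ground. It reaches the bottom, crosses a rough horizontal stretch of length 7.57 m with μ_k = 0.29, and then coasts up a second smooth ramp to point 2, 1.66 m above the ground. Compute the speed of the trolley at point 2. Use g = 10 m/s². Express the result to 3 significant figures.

v = 4.16 m/s

Energy at 1: mgh₁ = (43.0)(10)(4.72) = 2029.6 J
Friction loss: W_f = μ_k mg d = 944.0 J
At 2: ½mv² + mgh₂ = mgh₁ − W_f
½mv² = 2029.6 − 944.0 − 713.80 = 371.82 J
v = √(2 × 371.82/43.0) = 4.159 m/s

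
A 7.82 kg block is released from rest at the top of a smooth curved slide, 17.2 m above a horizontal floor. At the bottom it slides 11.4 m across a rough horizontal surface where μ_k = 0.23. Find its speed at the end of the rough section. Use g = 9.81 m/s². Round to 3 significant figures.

v = 16.9 m/s

Applying the work–energy principle:
mgh = ½mv² + μ_k m g d
W_f = μ_k mg d = (0.23)(7.82)(9.81)(11.4) = 201.1 J
½mv² = mgh − W_f = 1319.5 − 201.1 = 1118.3 J
v = √(2 × 1118.3/7.82) = 16.91 m/s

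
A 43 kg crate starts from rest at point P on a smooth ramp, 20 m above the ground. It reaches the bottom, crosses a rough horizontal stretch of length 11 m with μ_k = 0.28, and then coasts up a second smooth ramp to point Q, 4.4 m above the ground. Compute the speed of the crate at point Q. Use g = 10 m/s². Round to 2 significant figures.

v = 16 m/s

Energy at P: mgh₁ = (43)(10)(20) = 8600.0 J
Friction loss: W_f = μ_k mg d = 1324 J
At Q: ½mv² + mgh₂ = mgh₁ − W_f
½mv² = 8600.0 − 1324 − 1892.0 = 5383.6 J
v = √(2 × 5383.6/43) = 15.82 m/s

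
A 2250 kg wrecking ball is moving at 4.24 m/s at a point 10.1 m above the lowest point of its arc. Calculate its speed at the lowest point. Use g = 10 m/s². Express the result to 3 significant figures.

Mechanical energy is conserved (no friction): ½mv₀² + mgh = ½mv²
The mass cancels from both sides.
v² = v₀² + 2gh = (4.24)² + 2(10)(10.1) = 219.98
v = √219.98 = 14.83 m/s

v = 14.8 m/s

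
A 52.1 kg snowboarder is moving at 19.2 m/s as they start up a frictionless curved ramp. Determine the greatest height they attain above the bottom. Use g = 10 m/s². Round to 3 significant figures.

Setting KE at the bottom equal to PE gained: ½mv² = mgh
h = v²/(2g) = 19.2²/(2 × 10) = 18.43 m

h = 18.4 m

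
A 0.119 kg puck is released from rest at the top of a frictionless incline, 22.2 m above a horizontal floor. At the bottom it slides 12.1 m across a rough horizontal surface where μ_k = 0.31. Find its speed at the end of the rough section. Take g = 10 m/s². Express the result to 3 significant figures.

v = 19.2 m/s

Energy at the top = energy at the end + work done against friction:
mgh = ½mv² + μ_k m g d
W_f = μ_k mg d = (0.31)(0.119)(10)(12.1) = 4.464 J
½mv² = mgh − W_f = 26.418 − 4.464 = 21.954 J
v = √(2 × 21.954/0.119) = 19.21 m/s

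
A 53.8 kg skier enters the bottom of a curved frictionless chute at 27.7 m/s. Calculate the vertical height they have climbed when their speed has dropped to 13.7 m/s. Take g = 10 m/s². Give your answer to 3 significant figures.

Conservation of energy: ½mv₁² = ½mv₂² + mgh
h = (v₁² − v₂²)/(2g) = (27.7² − 13.7²)/(2 × 10) = 28.98 m

h = 29.0 m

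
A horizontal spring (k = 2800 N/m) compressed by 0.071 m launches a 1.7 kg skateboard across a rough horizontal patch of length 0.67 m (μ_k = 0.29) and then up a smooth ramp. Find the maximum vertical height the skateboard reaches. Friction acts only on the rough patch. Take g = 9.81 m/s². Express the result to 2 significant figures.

Spring energy: E₀ = ½kx² = ½(2800)(0.071)² = 7.0574 J
Friction: W_f = μ_k mg d = (0.29)(1.7)(9.81)(0.67) = 3.240 J
Energy at base of ramp: E = 7.0574 − 3.240 = 3.8171 J
At max height all remaining energy is PE: mgh = E ⇒ h = E/(mg) = 3.8171/(1.7 × 9.81) = 0.2289 m

h = 0.23 m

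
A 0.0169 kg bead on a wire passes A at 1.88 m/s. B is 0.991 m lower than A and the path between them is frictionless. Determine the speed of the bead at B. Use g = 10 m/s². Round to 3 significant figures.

Mechanical energy is conserved (no friction): ½mv₀² + mgh = ½mv²
v² = v₀² + 2gh = (1.88)² + 2(10)(0.991) = 23.354
v = √23.354 = 4.833 m/s

v = 4.83 m/s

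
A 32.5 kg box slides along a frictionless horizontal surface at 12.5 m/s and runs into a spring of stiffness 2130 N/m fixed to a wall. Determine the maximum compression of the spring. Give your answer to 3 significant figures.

x = 1.54 m

Conservation of energy between contact and max compression: ½mv² = ½kx²
x = v√(m/k) = 12.5 × √(32.5/2130) = 1.544 m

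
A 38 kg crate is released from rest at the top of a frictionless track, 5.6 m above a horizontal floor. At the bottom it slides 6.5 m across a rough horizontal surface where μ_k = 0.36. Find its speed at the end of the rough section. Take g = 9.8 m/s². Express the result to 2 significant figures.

Energy bookkeeping (friction removes W_f = μ_k N d):
mgh = ½mv² + μ_k m g d
W_f = μ_k mg d = (0.36)(38)(9.8)(6.5) = 871.4 J
½mv² = mgh − W_f = 2085.4 − 871.4 = 1214.0 J
v = √(2 × 1214.0/38) = 7.993 m/s

v = 8.0 m/s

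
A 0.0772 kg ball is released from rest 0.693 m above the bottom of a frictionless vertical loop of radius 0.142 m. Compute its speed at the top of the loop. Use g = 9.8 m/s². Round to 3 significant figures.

Energy conservation: mgh = ½mv_top² + mg(2r)
v_top² = 2g(h − 2r) = 2(9.8)(0.693 − 0.2840) = 8.016
v_top = 2.831 m/s

v = 2.83 m/s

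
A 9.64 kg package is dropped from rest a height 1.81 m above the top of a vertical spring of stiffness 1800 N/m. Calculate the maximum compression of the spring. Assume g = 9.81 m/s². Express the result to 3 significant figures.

Take the reference level at the top of the uncompressed spring. At max compression the package has fallen H + x and is momentarily at rest:
mg(H + x) = ½kx²
½(1800)x² − (9.64)(9.81)x − (9.64)(9.81)(1.81) = 0
900.0x² − 94.57x − 171.2 = 0
x = [94.57 + √(8943 + 616208)]/(2 × 900.0) = 0.4918 m

x = 0.492 m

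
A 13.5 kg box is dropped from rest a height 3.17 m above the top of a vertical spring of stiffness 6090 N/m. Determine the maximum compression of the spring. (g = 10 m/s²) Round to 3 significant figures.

x = 0.398 m

Let x be the compression. The total drop is H + x, and the box is instantaneously at rest at max compression, so energy conservation gives:
mg(H + x) = ½kx²
½(6090)x² − (13.5)(10)x − (13.5)(10)(3.17) = 0
3045x² − 135.0x − 427.9 = 0
x = [135.0 + √(18225 + 5.2124e+06)]/(2 × 3045) = 0.3977 m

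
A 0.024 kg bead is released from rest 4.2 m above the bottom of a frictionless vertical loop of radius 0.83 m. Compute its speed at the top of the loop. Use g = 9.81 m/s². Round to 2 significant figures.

v = 7.1 m/s

Energy conservation: mgh = ½mv_top² + mg(2r)
v_top² = 2g(h − 2r) = 2(9.81)(4.2 − 1.660) = 49.83
v_top = 7.059 m/s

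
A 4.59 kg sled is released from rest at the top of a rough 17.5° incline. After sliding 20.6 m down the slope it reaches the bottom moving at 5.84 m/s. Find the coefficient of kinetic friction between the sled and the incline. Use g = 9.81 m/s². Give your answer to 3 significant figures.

Energy balance down the incline: mg L sinθ − ½mv² = μ_k (mg cosθ) L
mgL sinθ = 278.93 J; ½mv² = 78.272 J
W_f = 278.93 − 78.272 = 200.7 J
μ_k = W_f/(mg cosθ · L) = 200.7/(42.94 × 20.6) = 0.2268

μ_k = 0.227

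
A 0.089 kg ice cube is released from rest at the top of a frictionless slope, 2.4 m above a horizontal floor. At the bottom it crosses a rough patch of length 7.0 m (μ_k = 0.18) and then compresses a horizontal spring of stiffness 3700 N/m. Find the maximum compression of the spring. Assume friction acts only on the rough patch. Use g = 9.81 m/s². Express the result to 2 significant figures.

x = 0.023 m

Initial energy: E₁ = mgh = (0.089)(9.81)(2.4) = 2.0954 J
Friction removes W_f = μ_k mg d = (0.18)(0.089)(9.81)(7.0) = 1.100 J
Energy reaching the spring: E = 2.0954 − 1.100 = 0.99532 J
At max compression ½kx² = E ⇒ x = √(2E/k) = √(2 × 0.99532/3700) = 0.02320 m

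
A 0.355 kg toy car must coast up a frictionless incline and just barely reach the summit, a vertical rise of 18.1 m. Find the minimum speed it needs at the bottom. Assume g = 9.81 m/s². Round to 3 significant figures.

At the top it is momentarily at rest, so all KE converts to PE: ½mv² = mgh
v = √(2gh) = √(2 × 9.81 × 18.1) = 18.84 m/s

v = 18.8 m/s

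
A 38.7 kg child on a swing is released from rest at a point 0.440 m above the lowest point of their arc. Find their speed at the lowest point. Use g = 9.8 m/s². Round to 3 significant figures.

Mechanical energy is conserved (no friction): mgh = ½mv²
v = √(2gh) = √(2 × 9.8 × 0.440) = √8.6240 = 2.937 m/s

v = 2.94 m/s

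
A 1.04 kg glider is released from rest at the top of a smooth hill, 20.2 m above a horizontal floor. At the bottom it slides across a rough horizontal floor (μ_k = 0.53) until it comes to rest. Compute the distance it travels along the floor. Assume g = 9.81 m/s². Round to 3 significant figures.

d = 38.1 m

Applying the work–energy principle:
At rest all PE has been dissipated by friction: mgh = μ_k m g d
d = h/μ_k = 20.2/0.53 = 38.11 m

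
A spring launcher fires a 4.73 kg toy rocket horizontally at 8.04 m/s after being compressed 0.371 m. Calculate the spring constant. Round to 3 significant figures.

k = 2220 N/m

Energy stored in the spring equals the launch KE: ½kx² = ½mv²
k = mv²/x² = (4.73)(8.04)²/(0.371)² = 2221 N/m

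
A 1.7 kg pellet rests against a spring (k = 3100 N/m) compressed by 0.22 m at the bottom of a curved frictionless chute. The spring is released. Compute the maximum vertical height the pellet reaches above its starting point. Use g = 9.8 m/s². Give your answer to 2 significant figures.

Energy conservation from release to the highest point: ½kx² = mgh
h = kx²/(2mg) = (3100)(0.22)²/(2 × 1.7 × 9.8) = 4.503 m

h = 4.5 m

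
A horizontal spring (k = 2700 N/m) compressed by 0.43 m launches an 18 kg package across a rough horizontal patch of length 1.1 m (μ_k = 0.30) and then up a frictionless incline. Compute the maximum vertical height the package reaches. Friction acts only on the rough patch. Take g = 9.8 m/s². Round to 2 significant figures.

Spring energy: E₀ = ½kx² = ½(2700)(0.43)² = 249.62 J
Friction: W_f = μ_k mg d = (0.30)(18)(9.8)(1.1) = 58.21 J
Energy at base of ramp: E = 249.62 − 58.21 = 191.40 J
At max height all remaining energy is PE: mgh = E ⇒ h = E/(mg) = 191.40/(18 × 9.8) = 1.085 m

h = 1.1 m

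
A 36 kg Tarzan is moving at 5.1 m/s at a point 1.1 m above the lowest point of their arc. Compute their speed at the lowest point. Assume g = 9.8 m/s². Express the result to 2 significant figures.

Energy conservation between the two points: ½mv₀² + mgh = ½mv²
The mass cancels from both sides.
v² = v₀² + 2gh = (5.1)² + 2(9.8)(1.1) = 47.570
v = √47.570 = 6.897 m/s

v = 6.9 m/s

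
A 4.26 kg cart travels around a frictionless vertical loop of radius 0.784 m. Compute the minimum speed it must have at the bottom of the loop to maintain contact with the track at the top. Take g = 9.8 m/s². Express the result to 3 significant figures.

At the top: mg = mv_top²/r ⇒ v_top² = gr = 7.683 m²/s²
Energy from bottom to top (height 2r): ½mv_bot² = ½mv_top² + mg(2r)
v_bot² = gr + 4gr = 5gr = 38.42
v_bot = √(5gr) = 6.198 m/s

v = 6.20 m/s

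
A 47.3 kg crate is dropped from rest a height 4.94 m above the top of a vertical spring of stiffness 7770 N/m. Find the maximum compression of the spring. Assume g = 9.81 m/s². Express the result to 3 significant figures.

Let x be the compression. The total drop is H + x, and the crate is instantaneously at rest at max compression, so energy conservation gives:
mg(H + x) = ½kx²
½(7770)x² − (47.3)(9.81)x − (47.3)(9.81)(4.94) = 0
3885x² − 464.0x − 2292 = 0
x = [464.0 + √(215308 + 3.5621e+07)]/(2 × 3885) = 0.8302 m

x = 0.830 m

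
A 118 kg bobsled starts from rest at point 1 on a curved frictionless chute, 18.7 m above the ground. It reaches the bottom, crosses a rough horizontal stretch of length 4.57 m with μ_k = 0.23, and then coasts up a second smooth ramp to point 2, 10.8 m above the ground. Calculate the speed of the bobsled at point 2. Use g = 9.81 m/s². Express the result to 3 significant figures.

Energy at 1: mgh₁ = (118)(9.81)(18.7) = 21647 J
Friction loss: W_f = μ_k mg d = 1217 J
At 2: ½mv² + mgh₂ = mgh₁ − W_f
½mv² = 21647 − 1217 − 12502 = 7928.1 J
v = √(2 × 7928.1/118) = 11.59 m/s

v = 11.6 m/s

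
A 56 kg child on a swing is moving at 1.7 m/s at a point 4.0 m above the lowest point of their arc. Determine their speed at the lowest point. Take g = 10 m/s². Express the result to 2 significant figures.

v = 9.1 m/s

By conservation of mechanical energy, ½mv₀² + mgh = ½mv²
v² = v₀² + 2gh = (1.7)² + 2(10)(4.0) = 82.890
v = √82.890 = 9.104 m/s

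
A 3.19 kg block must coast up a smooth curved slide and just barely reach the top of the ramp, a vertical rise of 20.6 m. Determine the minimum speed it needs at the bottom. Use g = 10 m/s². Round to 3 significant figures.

v = 20.3 m/s

At the top it is momentarily at rest, so all KE converts to PE: ½mv² = mgh
v = √(2gh) = √(2 × 10 × 20.6) = 20.30 m/s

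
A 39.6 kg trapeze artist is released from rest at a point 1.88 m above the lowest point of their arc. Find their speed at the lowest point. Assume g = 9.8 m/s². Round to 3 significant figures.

v = 6.07 m/s

Energy conservation between the two points: mgh = ½mv²
v = √(2gh) = √(2 × 9.8 × 1.88) = √36.848 = 6.070 m/s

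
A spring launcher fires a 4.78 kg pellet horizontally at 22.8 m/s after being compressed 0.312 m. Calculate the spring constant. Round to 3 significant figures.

k = 25500 N/m

Spring PE at full compression equals KE at release: ½kx² = ½mv²
k = mv²/x² = (4.78)(22.8)²/(0.312)² = 25526 N/m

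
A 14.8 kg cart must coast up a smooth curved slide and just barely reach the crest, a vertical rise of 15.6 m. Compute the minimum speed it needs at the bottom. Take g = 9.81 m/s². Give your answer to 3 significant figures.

At the top it is momentarily at rest, so all KE converts to PE: ½mv² = mgh
v = √(2gh) = √(2 × 9.81 × 15.6) = 17.49 m/s

v = 17.5 m/s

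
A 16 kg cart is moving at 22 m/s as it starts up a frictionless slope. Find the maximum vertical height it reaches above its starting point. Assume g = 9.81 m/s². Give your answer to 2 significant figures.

Setting KE at the bottom equal to PE gained: ½mv² = mgh
h = v²/(2g) = 22²/(2 × 9.81) = 24.67 m

h = 25 m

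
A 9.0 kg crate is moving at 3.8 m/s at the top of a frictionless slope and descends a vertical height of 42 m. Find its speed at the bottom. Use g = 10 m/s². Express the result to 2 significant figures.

Equating total energy at the two states: ½mv₀² + mgh = ½mv²
The mass cancels from both sides.
v² = v₀² + 2gh = (3.8)² + 2(10)(42) = 854.44
v = √854.44 = 29.23 m/s

v = 29 m/s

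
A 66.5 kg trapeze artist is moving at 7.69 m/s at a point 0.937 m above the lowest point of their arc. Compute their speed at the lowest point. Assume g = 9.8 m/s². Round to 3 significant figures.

Mechanical energy is conserved (no friction): ½mv₀² + mgh = ½mv²
The mass cancels from both sides.
v² = v₀² + 2gh = (7.69)² + 2(9.8)(0.937) = 77.501
v = √77.501 = 8.803 m/s

v = 8.80 m/s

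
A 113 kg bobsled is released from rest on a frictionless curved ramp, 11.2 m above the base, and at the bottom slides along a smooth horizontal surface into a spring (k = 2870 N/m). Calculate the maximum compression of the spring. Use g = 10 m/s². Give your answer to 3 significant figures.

At max compression the bobsled is momentarily at rest: mgh = ½kx²
x = √(2mgh/k) = √(2 × 113 × 10 × 11.2 / 2870) = 2.970 m

x = 2.97 m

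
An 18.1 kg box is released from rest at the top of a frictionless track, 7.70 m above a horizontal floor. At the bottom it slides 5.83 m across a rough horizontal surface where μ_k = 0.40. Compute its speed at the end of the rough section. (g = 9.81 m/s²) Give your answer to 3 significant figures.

Energy at the top = energy at the end + work done against friction:
mgh = ½mv² + μ_k m g d
W_f = μ_k mg d = (0.40)(18.1)(9.81)(5.83) = 414.1 J
½mv² = mgh − W_f = 1367.2 − 414.1 = 953.15 J
v = √(2 × 953.15/18.1) = 10.26 m/s

v = 10.3 m/s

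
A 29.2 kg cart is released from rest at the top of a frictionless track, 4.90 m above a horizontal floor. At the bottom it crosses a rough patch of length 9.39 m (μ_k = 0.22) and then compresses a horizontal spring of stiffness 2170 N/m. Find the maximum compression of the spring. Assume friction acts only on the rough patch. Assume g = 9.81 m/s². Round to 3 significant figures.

Initial energy: E₁ = mgh = (29.2)(9.81)(4.90) = 1403.6 J
Friction removes W_f = μ_k mg d = (0.22)(29.2)(9.81)(9.39) = 591.8 J
Energy reaching the spring: E = 1403.6 − 591.8 = 811.86 J
At max compression ½kx² = E ⇒ x = √(2E/k) = √(2 × 811.86/2170) = 0.8650 m

x = 0.865 m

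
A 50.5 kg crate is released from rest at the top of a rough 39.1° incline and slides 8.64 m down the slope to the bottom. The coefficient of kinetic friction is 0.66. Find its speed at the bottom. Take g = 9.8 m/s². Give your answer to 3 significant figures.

Energy: mgh = ½mv² + W_f, with h = L sinθ and W_f = μ_k (mg cosθ) L
mgh = mgL sinθ = (50.5)(9.8)(8.64)sin39.1° = 2696.7 J
W_f = μ_k mg cosθ · L = (0.66)(50.5)(9.8)cos39.1°·8.64 = 2190 J
½mv² = 2696.7 − 2190 = 506.64 J
v = √(2 × 506.64/50.5) = 4.479 m/s

v = 4.48 m/s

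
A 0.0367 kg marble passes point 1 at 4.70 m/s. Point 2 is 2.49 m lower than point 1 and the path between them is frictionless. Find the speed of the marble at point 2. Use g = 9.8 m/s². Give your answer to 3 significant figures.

Equating total energy at the two states: ½mv₀² + mgh = ½mv²
v² = v₀² + 2gh = (4.70)² + 2(9.8)(2.49) = 70.894
v = √70.894 = 8.420 m/s

v = 8.42 m/s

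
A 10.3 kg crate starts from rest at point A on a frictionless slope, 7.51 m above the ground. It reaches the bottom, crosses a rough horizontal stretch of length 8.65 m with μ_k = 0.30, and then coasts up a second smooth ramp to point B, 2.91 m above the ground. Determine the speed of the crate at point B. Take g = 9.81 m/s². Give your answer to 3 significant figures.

Energy at A: mgh₁ = (10.3)(9.81)(7.51) = 758.83 J
Friction loss: W_f = μ_k mg d = 262.2 J
At B: ½mv² + mgh₂ = mgh₁ − W_f
½mv² = 758.83 − 262.2 − 294.04 = 202.59 J
v = √(2 × 202.59/10.3) = 6.272 m/s

v = 6.27 m/s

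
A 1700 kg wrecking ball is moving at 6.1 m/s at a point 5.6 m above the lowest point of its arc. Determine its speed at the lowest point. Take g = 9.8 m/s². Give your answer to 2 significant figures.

By conservation of mechanical energy, ½mv₀² + mgh = ½mv²
The mass cancels from both sides.
v² = v₀² + 2gh = (6.1)² + 2(9.8)(5.6) = 146.97
v = √146.97 = 12.12 m/s

v = 12 m/s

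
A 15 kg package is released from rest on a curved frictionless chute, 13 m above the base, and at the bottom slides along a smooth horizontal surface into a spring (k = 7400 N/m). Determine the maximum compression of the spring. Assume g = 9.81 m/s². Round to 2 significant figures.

Energy conservation (no friction) from release to max compression: mgh = ½kx²
x = √(2mgh/k) = √(2 × 15 × 9.81 × 13 / 7400) = 0.7190 m

x = 0.72 m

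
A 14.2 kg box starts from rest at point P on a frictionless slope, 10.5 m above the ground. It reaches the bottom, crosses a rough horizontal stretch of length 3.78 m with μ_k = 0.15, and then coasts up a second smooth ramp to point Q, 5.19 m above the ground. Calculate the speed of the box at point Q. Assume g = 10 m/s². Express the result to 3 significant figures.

v = 9.74 m/s

Energy at P: mgh₁ = (14.2)(10)(10.5) = 1491.0 J
Friction loss: W_f = μ_k mg d = 80.51 J
At Q: ½mv² + mgh₂ = mgh₁ − W_f
½mv² = 1491.0 − 80.51 − 736.98 = 673.51 J
v = √(2 × 673.51/14.2) = 9.740 m/s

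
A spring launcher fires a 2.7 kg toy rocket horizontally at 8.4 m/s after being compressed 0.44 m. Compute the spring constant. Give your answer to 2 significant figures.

k = 980 N/m

½kx² = ½mv²
k = mv²/x² = (2.7)(8.4)²/(0.44)² = 984.0 N/m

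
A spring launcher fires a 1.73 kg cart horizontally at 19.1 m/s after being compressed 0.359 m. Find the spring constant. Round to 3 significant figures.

k = 4900 N/m

Spring PE at full compression equals KE at release: ½kx² = ½mv²
k = mv²/x² = (1.73)(19.1)²/(0.359)² = 4897 N/m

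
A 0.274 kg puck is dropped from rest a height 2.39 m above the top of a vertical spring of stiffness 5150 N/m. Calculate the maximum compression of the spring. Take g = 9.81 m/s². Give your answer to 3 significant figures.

Let x be the compression. The total drop is H + x, and the puck is instantaneously at rest at max compression, so energy conservation gives:
mg(H + x) = ½kx²
½(5150)x² − (0.274)(9.81)x − (0.274)(9.81)(2.39) = 0
2575x² − 2.688x − 6.424 = 0
x = [2.688 + √(7.225 + 66169)]/(2 × 2575) = 0.05047 m

x = 0.0505 m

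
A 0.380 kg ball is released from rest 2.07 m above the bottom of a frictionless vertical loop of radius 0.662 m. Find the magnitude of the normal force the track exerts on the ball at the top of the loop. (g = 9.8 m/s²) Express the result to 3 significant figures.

N = 4.67 N

Energy from release to top (height 2r): mgh = ½mv_top² + mg(2r)
v_top² = 2g(h − 2r) = 2(9.8)(2.07 − 1.324) = 14.622 m²/s²
At the top, both N and weight point toward the centre: N + mg = mv_top²/r
N = m(v_top²/r − g) = 0.380(14.622/0.662 − 9.8) = 4.669 N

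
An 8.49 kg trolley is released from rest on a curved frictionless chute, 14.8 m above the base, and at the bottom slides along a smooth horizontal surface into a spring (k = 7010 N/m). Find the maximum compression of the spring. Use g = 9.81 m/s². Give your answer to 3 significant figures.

At max compression the trolley is momentarily at rest: mgh = ½kx²
x = √(2mgh/k) = √(2 × 8.49 × 9.81 × 14.8 / 7010) = 0.5930 m

x = 0.593 m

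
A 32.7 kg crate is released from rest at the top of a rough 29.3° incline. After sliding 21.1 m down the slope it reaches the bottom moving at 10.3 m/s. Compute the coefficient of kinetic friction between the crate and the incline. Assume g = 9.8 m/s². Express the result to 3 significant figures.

μ_k = 0.267

Energy balance down the incline: mg L sinθ − ½mv² = μ_k (mg cosθ) L
mgL sinθ = 3309.1 J; ½mv² = 1734.6 J
W_f = 3309.1 − 1734.6 = 1574 J
μ_k = W_f/(mg cosθ · L) = 1574/(279.5 × 21.1) = 0.2670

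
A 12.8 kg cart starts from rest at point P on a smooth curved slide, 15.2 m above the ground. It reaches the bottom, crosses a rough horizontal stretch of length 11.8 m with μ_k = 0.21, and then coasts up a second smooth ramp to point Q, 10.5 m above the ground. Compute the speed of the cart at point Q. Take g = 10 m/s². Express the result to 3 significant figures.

v = 6.67 m/s

Energy at P: mgh₁ = (12.8)(10)(15.2) = 1945.6 J
Friction loss: W_f = μ_k mg d = 317.2 J
At Q: ½mv² + mgh₂ = mgh₁ − W_f
½mv² = 1945.6 − 317.2 − 1344.0 = 284.42 J
v = √(2 × 284.42/12.8) = 6.666 m/s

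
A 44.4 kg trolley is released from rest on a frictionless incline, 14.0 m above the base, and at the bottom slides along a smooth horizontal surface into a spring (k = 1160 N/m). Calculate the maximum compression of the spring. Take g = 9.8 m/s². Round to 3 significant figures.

At max compression the trolley is momentarily at rest: mgh = ½kx²
x = √(2mgh/k) = √(2 × 44.4 × 9.8 × 14.0 / 1160) = 3.241 m

x = 3.24 m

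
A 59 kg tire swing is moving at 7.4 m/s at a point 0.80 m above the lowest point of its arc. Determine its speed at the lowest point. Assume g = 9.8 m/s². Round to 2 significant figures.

v = 8.4 m/s

Equating total energy at the two states: ½mv₀² + mgh = ½mv²
v² = v₀² + 2gh = (7.4)² + 2(9.8)(0.80) = 70.440
v = √70.440 = 8.393 m/s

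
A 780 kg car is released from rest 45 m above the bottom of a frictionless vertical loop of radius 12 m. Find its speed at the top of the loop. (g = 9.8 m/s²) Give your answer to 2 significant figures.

Energy conservation: mgh = ½mv_top² + mg(2r)
v_top² = 2g(h − 2r) = 2(9.8)(45 − 24.00) = 411.6
v_top = 20.29 m/s

v = 20 m/s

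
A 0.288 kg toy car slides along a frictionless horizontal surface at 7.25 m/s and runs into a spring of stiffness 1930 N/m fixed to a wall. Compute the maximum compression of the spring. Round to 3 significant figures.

At max compression the car is momentarily at rest: ½mv² = ½kx²
x = v√(m/k) = 7.25 × √(0.288/1930) = 0.08856 m

x = 0.0886 m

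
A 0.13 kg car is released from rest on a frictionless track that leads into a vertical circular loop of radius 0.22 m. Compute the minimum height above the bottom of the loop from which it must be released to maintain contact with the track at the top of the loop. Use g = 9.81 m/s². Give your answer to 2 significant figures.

h = 0.55 m

At the top, for minimum speed gravity alone supplies the centripetal force: mg = mv_top²/r ⇒ v_top² = gr = 2.158 m²/s²
Energy conservation from release height h to the top (height 2r): mgh = ½mv_top² + mg(2r)
h = v_top²/(2g) + 2r = r/2 + 2r = 5r/2 = 0.5500 m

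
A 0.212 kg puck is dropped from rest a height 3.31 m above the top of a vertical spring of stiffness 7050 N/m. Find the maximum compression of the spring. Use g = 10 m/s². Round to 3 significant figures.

Measuring PE from the top of the relaxed spring, at max compression the puck has dropped H + x with zero KE, so:
mg(H + x) = ½kx²
½(7050)x² − (0.212)(10)x − (0.212)(10)(3.31) = 0
3525x² − 2.120x − 7.017 = 0
x = [2.120 + √(4.494 + 98943)]/(2 × 3525) = 0.04492 m

x = 0.0449 m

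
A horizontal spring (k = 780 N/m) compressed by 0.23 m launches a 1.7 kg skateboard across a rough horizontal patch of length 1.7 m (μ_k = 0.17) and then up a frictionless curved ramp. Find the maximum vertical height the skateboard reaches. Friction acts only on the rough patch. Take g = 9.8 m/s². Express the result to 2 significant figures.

h = 0.95 m

Spring energy: E₀ = ½kx² = ½(780)(0.23)² = 20.631 J
Friction: W_f = μ_k mg d = (0.17)(1.7)(9.8)(1.7) = 4.815 J
Energy at base of ramp: E = 20.631 − 4.815 = 15.816 J
At max height all remaining energy is PE: mgh = E ⇒ h = E/(mg) = 15.816/(1.7 × 9.8) = 0.9494 m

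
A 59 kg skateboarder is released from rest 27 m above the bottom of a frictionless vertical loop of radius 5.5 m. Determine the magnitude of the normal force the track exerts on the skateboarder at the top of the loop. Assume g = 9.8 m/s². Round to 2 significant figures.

N = 2800 N

Energy from release to top (height 2r): mgh = ½mv_top² + mg(2r)
v_top² = 2g(h − 2r) = 2(9.8)(27 − 11.00) = 313.60 m²/s²
At the top, both N and weight point toward the centre: N + mg = mv_top²/r
N = m(v_top²/r − g) = 59(313.60/5.5 − 9.8) = 2786 N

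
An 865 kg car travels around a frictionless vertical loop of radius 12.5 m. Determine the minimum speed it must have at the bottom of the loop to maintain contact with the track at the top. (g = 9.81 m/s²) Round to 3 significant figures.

v = 24.8 m/s

At the top: mg = mv_top²/r ⇒ v_top² = gr = 122.6 m²/s²
Energy from bottom to top (height 2r): ½mv_bot² = ½mv_top² + mg(2r)
v_bot² = gr + 4gr = 5gr = 613.1
v_bot = √(5gr) = 24.76 m/s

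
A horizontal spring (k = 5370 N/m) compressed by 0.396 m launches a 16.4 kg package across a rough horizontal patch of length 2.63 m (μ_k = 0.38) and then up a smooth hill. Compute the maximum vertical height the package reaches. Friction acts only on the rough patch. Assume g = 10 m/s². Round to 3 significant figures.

h = 1.57 m

Spring energy: E₀ = ½kx² = ½(5370)(0.396)² = 421.05 J
Friction: W_f = μ_k mg d = (0.38)(16.4)(10)(2.63) = 163.9 J
Energy at base of ramp: E = 421.05 − 163.9 = 257.15 J
At max height all remaining energy is PE: mgh = E ⇒ h = E/(mg) = 257.15/(16.4 × 10) = 1.568 m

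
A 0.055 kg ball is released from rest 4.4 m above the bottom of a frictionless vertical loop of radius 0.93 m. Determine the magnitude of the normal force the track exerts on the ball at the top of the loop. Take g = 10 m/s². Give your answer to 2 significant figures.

Energy from release to top (height 2r): mgh = ½mv_top² + mg(2r)
v_top² = 2g(h − 2r) = 2(10)(4.4 − 1.860) = 50.800 m²/s²
At the top, both N and weight point toward the centre: N + mg = mv_top²/r
N = m(v_top²/r − g) = 0.055(50.800/0.93 − 10) = 2.454 N

N = 2.5 N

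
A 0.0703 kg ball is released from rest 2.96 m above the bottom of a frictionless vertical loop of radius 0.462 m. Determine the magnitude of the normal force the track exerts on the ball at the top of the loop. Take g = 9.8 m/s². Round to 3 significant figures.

Energy from release to top (height 2r): mgh = ½mv_top² + mg(2r)
v_top² = 2g(h − 2r) = 2(9.8)(2.96 − 0.9240) = 39.906 m²/s²
At the top, both N and weight point toward the centre: N + mg = mv_top²/r
N = m(v_top²/r − g) = 0.0703(39.906/0.462 − 9.8) = 5.383 N

N = 5.38 N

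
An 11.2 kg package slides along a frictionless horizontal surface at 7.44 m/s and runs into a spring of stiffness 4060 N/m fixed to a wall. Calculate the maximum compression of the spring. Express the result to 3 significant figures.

x = 0.391 m

At max compression the package is momentarily at rest: ½mv² = ½kx²
x = v√(m/k) = 7.44 × √(11.2/4060) = 0.3908 m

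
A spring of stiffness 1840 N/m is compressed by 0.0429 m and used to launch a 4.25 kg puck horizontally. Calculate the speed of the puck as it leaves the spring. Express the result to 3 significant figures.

v = 0.893 m/s

Conservation of energy: ½kx² = ½mv²
v = x√(k/m) = 0.0429 × √(1840/4.25) = 0.8926 m/s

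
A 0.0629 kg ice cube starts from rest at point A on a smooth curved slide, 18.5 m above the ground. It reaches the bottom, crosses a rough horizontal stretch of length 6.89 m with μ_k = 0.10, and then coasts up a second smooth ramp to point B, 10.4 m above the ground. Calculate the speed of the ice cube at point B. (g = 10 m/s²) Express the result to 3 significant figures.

Energy at A: mgh₁ = (0.0629)(10)(18.5) = 11.636 J
Friction loss: W_f = μ_k mg d = 0.4334 J
At B: ½mv² + mgh₂ = mgh₁ − W_f
½mv² = 11.636 − 0.4334 − 6.5416 = 4.6615 J
v = √(2 × 4.6615/0.0629) = 12.17 m/s

v = 12.2 m/s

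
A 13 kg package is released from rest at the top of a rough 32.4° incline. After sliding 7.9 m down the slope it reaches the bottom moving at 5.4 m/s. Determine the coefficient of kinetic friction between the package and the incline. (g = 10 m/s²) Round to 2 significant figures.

μ_k = 0.42

mgh = ½mv² + μ_k (mg cosθ) L, with h = L sinθ
mgL sinθ = 550.29 J; ½mv² = 189.54 J
W_f = 550.29 − 189.54 = 360.8 J
μ_k = W_f/(mg cosθ · L) = 360.8/(109.8 × 7.9) = 0.4160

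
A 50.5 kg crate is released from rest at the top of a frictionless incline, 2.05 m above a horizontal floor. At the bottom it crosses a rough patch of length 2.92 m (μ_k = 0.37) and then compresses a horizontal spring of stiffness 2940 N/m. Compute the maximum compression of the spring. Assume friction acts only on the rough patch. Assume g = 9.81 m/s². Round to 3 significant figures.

x = 0.572 m

Initial energy: E₁ = mgh = (50.5)(9.81)(2.05) = 1015.6 J
Friction removes W_f = μ_k mg d = (0.37)(50.5)(9.81)(2.92) = 535.2 J
Energy reaching the spring: E = 1015.6 − 535.2 = 480.34 J
At max compression ½kx² = E ⇒ x = √(2E/k) = √(2 × 480.34/2940) = 0.5716 m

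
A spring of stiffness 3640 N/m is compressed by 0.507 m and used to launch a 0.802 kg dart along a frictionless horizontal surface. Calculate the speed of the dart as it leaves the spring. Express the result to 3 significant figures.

v = 34.2 m/s

Conservation of energy: ½kx² = ½mv²
v = x√(k/m) = 0.507 × √(3640/0.802) = 34.16 m/s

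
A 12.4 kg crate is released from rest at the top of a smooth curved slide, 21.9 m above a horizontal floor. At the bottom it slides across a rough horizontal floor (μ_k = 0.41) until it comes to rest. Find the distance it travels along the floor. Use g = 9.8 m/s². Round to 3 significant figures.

d = 53.4 m

Applying the work–energy principle:
At rest all PE has been dissipated by friction: mgh = μ_k m g d
d = h/μ_k = 21.9/0.41 = 53.41 m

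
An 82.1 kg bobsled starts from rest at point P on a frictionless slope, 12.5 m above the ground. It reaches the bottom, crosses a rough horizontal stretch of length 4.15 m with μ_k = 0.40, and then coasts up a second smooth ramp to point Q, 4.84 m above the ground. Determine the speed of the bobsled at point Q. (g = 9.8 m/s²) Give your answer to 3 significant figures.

v = 10.8 m/s

Energy at P: mgh₁ = (82.1)(9.8)(12.5) = 10057 J
Friction loss: W_f = μ_k mg d = 1336 J
At Q: ½mv² + mgh₂ = mgh₁ − W_f
½mv² = 10057 − 1336 − 3894.2 = 4827.5 J
v = √(2 × 4827.5/82.1) = 10.84 m/s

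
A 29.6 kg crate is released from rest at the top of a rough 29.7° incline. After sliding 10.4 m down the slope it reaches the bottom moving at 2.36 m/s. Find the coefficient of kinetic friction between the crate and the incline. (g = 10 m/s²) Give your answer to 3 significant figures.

μ_k = 0.540

mgh = ½mv² + μ_k (mg cosθ) L, with h = L sinθ
mgL sinθ = 1525.2 J; ½mv² = 82.430 J
W_f = 1525.2 − 82.430 = 1443 J
μ_k = W_f/(mg cosθ · L) = 1443/(257.1 × 10.4) = 0.5396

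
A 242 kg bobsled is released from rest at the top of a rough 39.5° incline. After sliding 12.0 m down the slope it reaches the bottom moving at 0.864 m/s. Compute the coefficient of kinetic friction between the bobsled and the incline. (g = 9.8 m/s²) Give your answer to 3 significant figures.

μ_k = 0.820

mgh = ½mv² + μ_k (mg cosθ) L, with h = L sinθ
mgL sinθ = 18102 J; ½mv² = 90.326 J
W_f = 18102 − 90.326 = 18012 J
μ_k = W_f/(mg cosθ · L) = 18012/(1830 × 12.0) = 0.8202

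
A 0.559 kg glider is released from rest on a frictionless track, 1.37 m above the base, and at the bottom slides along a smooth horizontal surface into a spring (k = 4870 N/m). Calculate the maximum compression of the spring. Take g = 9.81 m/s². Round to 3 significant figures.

Gravitational PE at the top equals spring PE at max compression: mgh = ½kx²
x = √(2mgh/k) = √(2 × 0.559 × 9.81 × 1.37 / 4870) = 0.05555 m

x = 0.0555 m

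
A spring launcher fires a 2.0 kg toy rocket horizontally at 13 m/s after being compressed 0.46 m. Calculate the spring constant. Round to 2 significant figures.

k = 1600 N/m

Spring PE at full compression equals KE at release: ½kx² = ½mv²
k = mv²/x² = (2.0)(13)²/(0.46)² = 1597 N/m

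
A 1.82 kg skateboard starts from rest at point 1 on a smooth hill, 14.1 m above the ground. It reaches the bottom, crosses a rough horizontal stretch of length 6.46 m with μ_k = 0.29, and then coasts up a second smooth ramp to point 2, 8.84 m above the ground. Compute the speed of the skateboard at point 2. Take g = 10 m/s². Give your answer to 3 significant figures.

Energy at 1: mgh₁ = (1.82)(10)(14.1) = 256.62 J
Friction loss: W_f = μ_k mg d = 34.10 J
At 2: ½mv² + mgh₂ = mgh₁ − W_f
½mv² = 256.62 − 34.10 − 160.89 = 61.636 J
v = √(2 × 61.636/1.82) = 8.230 m/s

v = 8.23 m/s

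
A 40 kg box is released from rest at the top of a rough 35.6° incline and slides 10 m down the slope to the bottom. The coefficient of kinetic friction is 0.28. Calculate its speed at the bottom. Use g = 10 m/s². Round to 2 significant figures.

Work–energy: mg(L sinθ) − μ_k(mg cosθ)L = ½mv²
mgh = mgL sinθ = (40)(10)(10)sin35.6° = 2328.5 J
W_f = μ_k mg cosθ · L = (0.28)(40)(10)cos35.6°·10 = 910.7 J
½mv² = 2328.5 − 910.7 = 1417.8 J
v = √(2 × 1417.8/40) = 8.420 m/s

v = 8.4 m/s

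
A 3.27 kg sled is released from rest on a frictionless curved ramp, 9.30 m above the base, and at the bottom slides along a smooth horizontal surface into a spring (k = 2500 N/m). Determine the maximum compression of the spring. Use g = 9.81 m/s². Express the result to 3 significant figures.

x = 0.489 m

Gravitational PE at the top equals spring PE at max compression: mgh = ½kx²
x = √(2mgh/k) = √(2 × 3.27 × 9.81 × 9.30 / 2500) = 0.4885 m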